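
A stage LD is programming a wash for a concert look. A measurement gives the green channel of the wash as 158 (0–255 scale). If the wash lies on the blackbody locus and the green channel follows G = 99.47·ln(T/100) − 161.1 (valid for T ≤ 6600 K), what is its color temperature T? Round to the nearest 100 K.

ln t = (158 + 161.1) / 99.47 = 3.2080.
t = e^3.2080 = 24.730.
T = 100·t = 2473 K → 2500 K to the nearest 100 K.

2500 K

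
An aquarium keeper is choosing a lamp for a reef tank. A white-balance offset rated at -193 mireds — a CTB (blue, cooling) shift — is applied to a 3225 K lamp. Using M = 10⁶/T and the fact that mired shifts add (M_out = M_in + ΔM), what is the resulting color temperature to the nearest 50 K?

M_in = 10⁶/3225 = 310.08 mireds.
M_out = 310.08 + (-193) = 117.08 mireds.
T_out = 10⁶/117.08 = 8541.3 K → 8550 K.

8550 K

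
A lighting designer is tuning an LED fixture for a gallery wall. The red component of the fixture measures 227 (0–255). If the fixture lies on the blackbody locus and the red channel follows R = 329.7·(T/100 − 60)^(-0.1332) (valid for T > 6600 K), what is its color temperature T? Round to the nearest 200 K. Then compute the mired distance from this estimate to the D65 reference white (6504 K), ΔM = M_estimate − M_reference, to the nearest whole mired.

(t − 60)^(-0.1332) = 227/329.7 = 0.68850.
t − 60 = 0.68850^(1/-0.1332) = 0.68850^(-7.508) = 16.478, so t = 76.478.
T = 100·t = 7648 K → 7600 K to the nearest 200 K.
M_estimate = 10⁶/7600 = 131.58; M_reference = 10⁶/6504 = 153.75.
ΔM = 131.58 − 153.75 = -22.17 → -22 mireds.

-22 mireds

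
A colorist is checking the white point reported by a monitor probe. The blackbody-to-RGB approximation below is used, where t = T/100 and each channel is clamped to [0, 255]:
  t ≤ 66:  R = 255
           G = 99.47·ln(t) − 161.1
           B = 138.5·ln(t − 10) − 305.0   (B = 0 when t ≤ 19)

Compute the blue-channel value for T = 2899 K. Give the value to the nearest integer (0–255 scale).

t = 2899/100 = 28.99; the t ≤ 66 branch applies.
B = 138.5·ln(28.99 − 10) − 305.0 = 138.5·ln 18.99 − 305.0 = 138.5·2.9439 − 305.0 = 102.732.
Rounded: 103.

103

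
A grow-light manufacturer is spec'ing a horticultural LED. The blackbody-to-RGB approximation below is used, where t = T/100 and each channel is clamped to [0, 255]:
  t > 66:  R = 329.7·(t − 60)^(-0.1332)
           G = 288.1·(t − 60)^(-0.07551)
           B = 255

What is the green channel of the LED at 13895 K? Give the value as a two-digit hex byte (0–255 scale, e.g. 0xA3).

t = 13895/100 = 138.95; the t > 66 branch applies.
G = 288.1·(138.95 − 60)^(-0.07551) = 288.1·78.95^(-0.07551) = 288.1·0.71900 = 207.145.
Rounded: 207; in hex, 0xCF.

0xCF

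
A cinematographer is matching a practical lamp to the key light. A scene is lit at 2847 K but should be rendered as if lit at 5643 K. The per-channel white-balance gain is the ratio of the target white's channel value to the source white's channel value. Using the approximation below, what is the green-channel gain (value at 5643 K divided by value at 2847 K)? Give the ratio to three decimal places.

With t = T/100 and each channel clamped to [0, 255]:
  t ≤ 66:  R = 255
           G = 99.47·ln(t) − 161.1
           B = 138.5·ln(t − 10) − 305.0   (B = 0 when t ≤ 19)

At 2847 K (t = 28.47):
  G = 99.47·ln 28.47 − 161.1 = 99.47·3.3489 − 161.1 = 172.010.
At 5643 K (t = 56.43):
  G = 99.47·ln 56.43 − 161.1 = 99.47·4.0330 − 161.1 = 240.063.
Gain = 240.063 / 172.010 = 1.3956 → 1.396.

1.396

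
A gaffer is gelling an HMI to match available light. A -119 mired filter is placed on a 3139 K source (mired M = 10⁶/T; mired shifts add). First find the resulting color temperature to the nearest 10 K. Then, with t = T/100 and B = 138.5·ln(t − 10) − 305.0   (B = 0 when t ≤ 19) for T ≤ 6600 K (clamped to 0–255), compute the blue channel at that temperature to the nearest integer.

M_in = 10⁶/3139 = 318.57; M_out = 318.57 + (-119) = 199.57.
T_out = 10⁶/199.57 = 5010.7 K → 5010 K; t = 50.1.
B = 138.5·ln(50.1 − 10) − 305.0 = 138.5·ln 40.1 − 305.0 = 138.5·3.6914 − 305.0 = 206.256.
Rounded: 206.

206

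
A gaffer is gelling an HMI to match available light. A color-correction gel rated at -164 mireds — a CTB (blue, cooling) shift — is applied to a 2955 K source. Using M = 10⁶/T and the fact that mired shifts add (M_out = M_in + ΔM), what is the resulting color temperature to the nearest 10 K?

5730 K

M_in = 10⁶/2955 = 338.41 mireds.
M_out = 338.41 + (-164) = 174.41 mireds.
T_out = 10⁶/174.41 = 5733.6 K → 5730 K.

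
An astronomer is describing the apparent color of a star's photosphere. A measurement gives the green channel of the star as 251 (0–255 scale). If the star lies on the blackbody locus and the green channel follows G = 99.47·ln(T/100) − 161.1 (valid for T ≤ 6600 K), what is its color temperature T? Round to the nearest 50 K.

6300 K

ln t = (251 + 161.1) / 99.47 = 4.1430.
t = e^4.1430 = 62.989.
T = 100·t = 6299 K → 6300 K to the nearest 50 K.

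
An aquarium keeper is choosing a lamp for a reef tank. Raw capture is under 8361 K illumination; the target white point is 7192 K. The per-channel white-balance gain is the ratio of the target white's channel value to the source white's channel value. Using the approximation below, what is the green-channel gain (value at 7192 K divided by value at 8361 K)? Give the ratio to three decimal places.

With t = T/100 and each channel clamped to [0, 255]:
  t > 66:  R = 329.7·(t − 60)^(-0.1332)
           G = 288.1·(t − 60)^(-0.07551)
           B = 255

At 8361 K (t = 83.61):
  G = 288.1·(83.61 − 60)^(-0.07551) = 288.1·23.61^(-0.07551) = 288.1·0.78762 = 226.914.
At 7192 K (t = 71.92):
  G = 288.1·(71.92 − 60)^(-0.07551) = 288.1·11.92^(-0.07551) = 288.1·0.82934 = 238.932.
Gain = 238.932 / 226.914 = 1.0530 → 1.053.

1.053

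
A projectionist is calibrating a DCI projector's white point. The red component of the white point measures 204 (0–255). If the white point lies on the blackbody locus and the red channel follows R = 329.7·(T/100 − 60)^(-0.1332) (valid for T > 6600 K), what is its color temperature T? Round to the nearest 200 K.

9600 K

(t − 60)^(-0.1332) = 204/329.7 = 0.61874.
t − 60 = 0.61874^(1/-0.1332) = 0.61874^(-7.508) = 36.748, so t = 96.748.
T = 100·t = 9675 K → 9600 K to the nearest 200 K.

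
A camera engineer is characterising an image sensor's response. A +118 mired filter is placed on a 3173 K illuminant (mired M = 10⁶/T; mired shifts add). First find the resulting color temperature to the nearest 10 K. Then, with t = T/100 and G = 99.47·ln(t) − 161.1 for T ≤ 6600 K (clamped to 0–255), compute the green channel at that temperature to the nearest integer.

M_in = 10⁶/3173 = 315.16; M_out = 315.16 + (+118) = 433.16.
T_out = 10⁶/433.16 = 2308.6 K → 2310 K; t = 23.1.
G = 99.47·ln 23.1 − 161.1 = 99.47·3.1398 − 161.1 = 151.219.
Rounded: 151.

151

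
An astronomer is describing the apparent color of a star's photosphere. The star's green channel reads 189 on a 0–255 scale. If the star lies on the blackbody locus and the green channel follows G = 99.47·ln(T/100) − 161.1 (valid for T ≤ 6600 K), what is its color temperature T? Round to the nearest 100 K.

ln t = (189 + 161.1) / 99.47 = 3.5197.
t = e^3.5197 = 33.773.
T = 100·t = 3377 K → 3400 K to the nearest 100 K.

3400 K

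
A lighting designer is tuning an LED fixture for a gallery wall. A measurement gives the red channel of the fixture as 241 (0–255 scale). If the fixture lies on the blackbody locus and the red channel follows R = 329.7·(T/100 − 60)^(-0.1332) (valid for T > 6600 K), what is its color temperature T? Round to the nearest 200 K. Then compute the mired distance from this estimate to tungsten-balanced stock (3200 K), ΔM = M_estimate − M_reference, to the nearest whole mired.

(t − 60)^(-0.1332) = 241/329.7 = 0.73097.
t − 60 = 0.73097^(1/-0.1332) = 0.73097^(-7.508) = 10.514, so t = 70.514.
T = 100·t = 7051 K → 7000 K to the nearest 200 K.
M_estimate = 10⁶/7000 = 142.86; M_reference = 10⁶/3200 = 312.50.
ΔM = 142.86 − 312.50 = -169.64 → -170 mireds.

-170 mireds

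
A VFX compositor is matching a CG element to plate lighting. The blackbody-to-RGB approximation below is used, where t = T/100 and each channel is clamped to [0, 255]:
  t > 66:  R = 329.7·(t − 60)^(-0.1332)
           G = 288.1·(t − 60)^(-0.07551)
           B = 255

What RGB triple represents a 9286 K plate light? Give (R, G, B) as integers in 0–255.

t = 9286/100 = 92.86; the t > 66 branch applies.
R = 329.7·(92.86 − 60)^(-0.1332) = 329.7·32.86^(-0.1332) = 329.7·0.62803 = 207.061.
G = 288.1·(92.86 − 60)^(-0.07551) = 288.1·32.86^(-0.07551) = 288.1·0.76820 = 221.320.
B = 255 by definition for t > 66.
Rounded: (207, 221, 255).

(207, 221, 255)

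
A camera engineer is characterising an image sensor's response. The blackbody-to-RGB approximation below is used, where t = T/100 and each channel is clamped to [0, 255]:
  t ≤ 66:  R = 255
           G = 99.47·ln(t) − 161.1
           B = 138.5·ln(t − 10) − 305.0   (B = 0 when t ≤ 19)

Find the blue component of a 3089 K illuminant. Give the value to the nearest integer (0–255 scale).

116

t = 3089/100 = 30.89; the t ≤ 66 branch applies.
B = 138.5·ln(30.89 − 10) − 305.0 = 138.5·ln 20.89 − 305.0 = 138.5·3.0393 − 305.0 = 115.939.
Rounded: 116.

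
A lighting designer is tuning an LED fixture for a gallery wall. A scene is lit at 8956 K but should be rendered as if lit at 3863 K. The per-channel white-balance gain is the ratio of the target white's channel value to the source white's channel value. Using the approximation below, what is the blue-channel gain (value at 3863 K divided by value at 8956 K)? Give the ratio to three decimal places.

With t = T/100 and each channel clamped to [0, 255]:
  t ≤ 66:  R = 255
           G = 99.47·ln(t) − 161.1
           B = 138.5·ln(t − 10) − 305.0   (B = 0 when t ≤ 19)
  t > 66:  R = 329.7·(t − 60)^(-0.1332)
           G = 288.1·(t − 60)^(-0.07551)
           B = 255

At 8956 K (t = 89.56):
  B = 255 by definition for t > 66.
At 3863 K (t = 38.63):
  B = 138.5·ln(38.63 − 10) − 305.0 = 138.5·ln 28.63 − 305.0 = 138.5·3.3545 − 305.0 = 159.592.
Gain = 159.592 / 255.000 = 0.6259 → 0.626.

0.626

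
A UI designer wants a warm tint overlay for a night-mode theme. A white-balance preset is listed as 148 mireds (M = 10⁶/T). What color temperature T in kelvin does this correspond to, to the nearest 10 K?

6760 K

T = 10⁶ / 148 = 6756.76 K → 6760 K.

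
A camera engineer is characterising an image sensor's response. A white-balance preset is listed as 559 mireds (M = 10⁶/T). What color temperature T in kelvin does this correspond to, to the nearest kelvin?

1789 K

T = 10⁶ / 559 = 1788.91 K → 1789 K.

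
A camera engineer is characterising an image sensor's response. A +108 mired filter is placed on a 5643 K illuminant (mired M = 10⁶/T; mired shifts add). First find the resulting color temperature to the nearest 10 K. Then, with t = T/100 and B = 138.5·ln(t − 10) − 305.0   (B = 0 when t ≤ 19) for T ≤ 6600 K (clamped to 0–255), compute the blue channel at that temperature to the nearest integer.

141

M_in = 10⁶/5643 = 177.21; M_out = 177.21 + (+108) = 285.21.
T_out = 10⁶/285.21 = 3506.2 K → 3510 K; t = 35.1.
B = 138.5·ln(35.1 − 10) − 305.0 = 138.5·ln 25.1 − 305.0 = 138.5·3.2229 − 305.0 = 141.367.
Rounded: 141.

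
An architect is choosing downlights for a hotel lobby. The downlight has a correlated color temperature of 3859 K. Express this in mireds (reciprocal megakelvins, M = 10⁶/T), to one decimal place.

M = 10⁶ / 3859 = 259.134 → 259.1 mireds.

259.1 mireds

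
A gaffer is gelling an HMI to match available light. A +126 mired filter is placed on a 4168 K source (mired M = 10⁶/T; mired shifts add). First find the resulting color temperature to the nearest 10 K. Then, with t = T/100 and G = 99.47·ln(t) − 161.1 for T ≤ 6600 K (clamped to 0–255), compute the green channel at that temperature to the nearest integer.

M_in = 10⁶/4168 = 239.92; M_out = 239.92 + (+126) = 365.92.
T_out = 10⁶/365.92 = 2732.8 K → 2730 K; t = 27.3.
G = 99.47·ln 27.3 − 161.1 = 99.47·3.3069 − 161.1 = 167.836.
Rounded: 168.

168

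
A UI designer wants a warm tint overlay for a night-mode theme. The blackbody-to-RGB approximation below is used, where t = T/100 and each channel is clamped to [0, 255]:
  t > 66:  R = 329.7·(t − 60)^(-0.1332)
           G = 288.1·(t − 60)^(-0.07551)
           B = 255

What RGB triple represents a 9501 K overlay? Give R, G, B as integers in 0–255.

t = 9501/100 = 95.01; the t > 66 branch applies.
R = 329.7·(95.01 − 60)^(-0.1332) = 329.7·35.01^(-0.1332) = 329.7·0.62275 = 205.321.
G = 288.1·(95.01 − 60)^(-0.07551) = 288.1·35.01^(-0.07551) = 288.1·0.76454 = 220.263.
B = 255 by definition for t > 66.
Rounded: (205, 220, 255).

R=205, G=220, B=255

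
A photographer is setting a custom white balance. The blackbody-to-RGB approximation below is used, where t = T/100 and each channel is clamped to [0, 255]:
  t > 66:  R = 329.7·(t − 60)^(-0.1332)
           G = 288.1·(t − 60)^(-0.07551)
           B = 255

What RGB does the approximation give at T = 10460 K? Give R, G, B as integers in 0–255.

R=199, G=216, B=255

t = 10460/100 = 104.6; the t > 66 branch applies.
R = 329.7·(104.6 − 60)^(-0.1332) = 329.7·44.6^(-0.1332) = 329.7·0.60299 = 198.805.
G = 288.1·(104.6 − 60)^(-0.07551) = 288.1·44.6^(-0.07551) = 288.1·0.75069 = 216.273.
B = 255 by definition for t > 66.
Rounded: (199, 216, 255).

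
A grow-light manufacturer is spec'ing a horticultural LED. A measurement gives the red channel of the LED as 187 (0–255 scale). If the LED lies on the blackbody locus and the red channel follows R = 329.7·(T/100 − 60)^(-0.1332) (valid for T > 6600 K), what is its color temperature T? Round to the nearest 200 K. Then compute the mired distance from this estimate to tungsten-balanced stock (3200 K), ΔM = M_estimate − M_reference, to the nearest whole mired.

(t − 60)^(-0.1332) = 187/329.7 = 0.56718.
t − 60 = 0.56718^(1/-0.1332) = 0.56718^(-7.508) = 70.620, so t = 130.620.
T = 100·t = 13062 K → 13000 K to the nearest 200 K.
M_estimate = 10⁶/13000 = 76.92; M_reference = 10⁶/3200 = 312.50.
ΔM = 76.92 − 312.50 = -235.58 → -236 mireds.

-236 mireds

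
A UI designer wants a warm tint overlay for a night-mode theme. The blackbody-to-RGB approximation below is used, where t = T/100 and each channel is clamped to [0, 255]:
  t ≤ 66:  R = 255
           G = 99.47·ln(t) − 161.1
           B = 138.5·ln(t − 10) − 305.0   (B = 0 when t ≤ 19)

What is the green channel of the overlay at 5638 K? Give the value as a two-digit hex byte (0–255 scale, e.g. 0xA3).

t = 5638/100 = 56.38; the t ≤ 66 branch applies.
G = 99.47·ln 56.38 − 161.1 = 99.47·4.0321 − 161.1 = 239.974.
Rounded: 240; in hex, 0xF0.

0xF0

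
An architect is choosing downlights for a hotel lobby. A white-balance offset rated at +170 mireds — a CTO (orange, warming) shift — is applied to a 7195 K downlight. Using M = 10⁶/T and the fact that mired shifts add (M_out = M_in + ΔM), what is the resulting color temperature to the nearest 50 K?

M_in = 10⁶/7195 = 138.99 mireds.
M_out = 138.99 + (+170) = 308.99 mireds.
T_out = 10⁶/308.99 = 3236.4 K → 3250 K.

3250 K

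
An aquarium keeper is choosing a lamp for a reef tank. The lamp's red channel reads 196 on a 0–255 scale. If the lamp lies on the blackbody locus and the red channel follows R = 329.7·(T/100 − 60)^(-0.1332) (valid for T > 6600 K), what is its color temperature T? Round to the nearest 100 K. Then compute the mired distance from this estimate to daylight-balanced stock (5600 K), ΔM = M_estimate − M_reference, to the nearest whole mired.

-88 mireds

(t − 60)^(-0.1332) = 196/329.7 = 0.59448.
t − 60 = 0.59448^(1/-0.1332) = 0.59448^(-7.508) = 49.621, so t = 109.621.
T = 100·t = 10962 K → 11000 K to the nearest 100 K.
M_estimate = 10⁶/11000 = 90.91; M_reference = 10⁶/5600 = 178.57.
ΔM = 90.91 − 178.57 = -87.66 → -88 mireds.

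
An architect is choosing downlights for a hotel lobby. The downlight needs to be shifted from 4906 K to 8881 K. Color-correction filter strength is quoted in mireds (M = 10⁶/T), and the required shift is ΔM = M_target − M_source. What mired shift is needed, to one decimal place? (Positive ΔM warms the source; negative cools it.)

M_source = 10⁶/4906 = 203.832; M_target = 10⁶/8881 = 112.600.
ΔM = 112.600 − 203.832 = -91.232 → -91.2 mireds, a cooling shift.

-91.2 mireds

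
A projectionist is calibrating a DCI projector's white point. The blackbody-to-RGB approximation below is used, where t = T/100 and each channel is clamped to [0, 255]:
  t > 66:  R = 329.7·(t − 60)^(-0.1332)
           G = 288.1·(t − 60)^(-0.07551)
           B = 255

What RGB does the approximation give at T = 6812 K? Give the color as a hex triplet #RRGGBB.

#F9F6FF

t = 6812/100 = 68.12; the t > 66 branch applies.
R = 329.7·(68.12 − 60)^(-0.1332) = 329.7·8.12^(-0.1332) = 329.7·0.75657 = 249.440.
G = 288.1·(68.12 − 60)^(-0.07551) = 288.1·8.12^(-0.07551) = 288.1·0.85373 = 245.959.
B = 255 by definition for t > 66.
Rounded: (249, 246, 255).
In hex: #F9F6FF.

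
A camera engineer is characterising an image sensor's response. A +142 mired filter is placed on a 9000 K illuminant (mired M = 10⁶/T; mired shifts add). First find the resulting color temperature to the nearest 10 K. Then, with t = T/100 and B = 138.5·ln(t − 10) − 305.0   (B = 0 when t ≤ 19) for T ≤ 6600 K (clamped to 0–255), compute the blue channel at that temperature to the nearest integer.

164

M_in = 10⁶/9000 = 111.11; M_out = 111.11 + (+142) = 253.11.
T_out = 10⁶/253.11 = 3950.8 K → 3950 K; t = 39.5.
B = 138.5·ln(39.5 − 10) − 305.0 = 138.5·ln 29.5 − 305.0 = 138.5·3.3844 − 305.0 = 163.738.
Rounded: 164.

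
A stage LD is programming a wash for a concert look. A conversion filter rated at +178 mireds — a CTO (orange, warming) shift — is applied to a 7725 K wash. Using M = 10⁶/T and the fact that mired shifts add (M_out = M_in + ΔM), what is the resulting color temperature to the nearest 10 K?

3250 K

M_in = 10⁶/7725 = 129.45 mireds.
M_out = 129.45 + (+178) = 307.45 mireds.
T_out = 10⁶/307.45 = 3252.6 K → 3250 K.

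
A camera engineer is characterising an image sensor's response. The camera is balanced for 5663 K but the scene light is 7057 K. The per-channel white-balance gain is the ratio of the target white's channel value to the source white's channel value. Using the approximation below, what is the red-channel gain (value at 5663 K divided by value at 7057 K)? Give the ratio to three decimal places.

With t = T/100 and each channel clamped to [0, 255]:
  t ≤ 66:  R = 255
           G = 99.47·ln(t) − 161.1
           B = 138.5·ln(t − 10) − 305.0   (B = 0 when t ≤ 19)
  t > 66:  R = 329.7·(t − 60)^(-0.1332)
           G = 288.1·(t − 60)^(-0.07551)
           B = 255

At 7057 K (t = 70.57):
  R = 329.7·(70.57 − 60)^(-0.1332) = 329.7·10.57^(-0.1332) = 329.7·0.73045 = 240.831.
At 5663 K (t = 56.63):
  R = 255 by definition for t ≤ 66.
Gain = 255.000 / 240.831 = 1.0588 → 1.059.

1.059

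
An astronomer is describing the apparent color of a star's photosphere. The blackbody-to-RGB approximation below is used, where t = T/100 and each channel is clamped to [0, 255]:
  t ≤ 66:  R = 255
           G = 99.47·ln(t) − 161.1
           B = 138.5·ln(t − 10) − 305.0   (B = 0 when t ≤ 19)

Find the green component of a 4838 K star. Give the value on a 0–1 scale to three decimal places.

t = 4838/100 = 48.38; the t ≤ 66 branch applies.
G = 99.47·ln 48.38 − 161.1 = 99.47·3.8791 − 161.1 = 224.753.
On a 0–1 scale: 224.753/255 = 0.8814 → 0.881.

0.881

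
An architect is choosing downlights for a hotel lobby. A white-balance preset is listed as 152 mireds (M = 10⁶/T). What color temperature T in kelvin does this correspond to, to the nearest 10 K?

T = 10⁶ / 152 = 6578.95 K → 6580 K.

6580 K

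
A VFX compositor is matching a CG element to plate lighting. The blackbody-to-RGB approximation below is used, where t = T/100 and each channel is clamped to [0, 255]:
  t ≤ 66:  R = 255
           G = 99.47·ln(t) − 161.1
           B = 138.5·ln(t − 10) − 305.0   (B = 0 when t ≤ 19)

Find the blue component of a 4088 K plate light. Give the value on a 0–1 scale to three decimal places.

0.667

t = 4088/100 = 40.88; the t ≤ 66 branch applies.
B = 138.5·ln(40.88 − 10) − 305.0 = 138.5·ln 30.88 − 305.0 = 138.5·3.4301 − 305.0 = 170.070.
On a 0–1 scale: 170.070/255 = 0.6669 → 0.667.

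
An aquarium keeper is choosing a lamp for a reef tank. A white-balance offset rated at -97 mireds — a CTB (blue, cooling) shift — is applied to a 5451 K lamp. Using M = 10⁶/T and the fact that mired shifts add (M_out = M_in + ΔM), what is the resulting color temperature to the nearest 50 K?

11550 K

M_in = 10⁶/5451 = 183.45 mireds.
M_out = 183.45 + (-97) = 86.45 mireds.
T_out = 10⁶/86.45 = 11567.0 K → 11550 K.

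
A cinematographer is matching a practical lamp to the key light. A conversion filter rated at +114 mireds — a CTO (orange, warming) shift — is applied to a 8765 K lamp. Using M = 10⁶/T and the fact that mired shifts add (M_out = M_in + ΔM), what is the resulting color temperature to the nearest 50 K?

4400 K

M_in = 10⁶/8765 = 114.09 mireds.
M_out = 114.09 + (+114) = 228.09 mireds.
T_out = 10⁶/228.09 = 4384.2 K → 4400 K.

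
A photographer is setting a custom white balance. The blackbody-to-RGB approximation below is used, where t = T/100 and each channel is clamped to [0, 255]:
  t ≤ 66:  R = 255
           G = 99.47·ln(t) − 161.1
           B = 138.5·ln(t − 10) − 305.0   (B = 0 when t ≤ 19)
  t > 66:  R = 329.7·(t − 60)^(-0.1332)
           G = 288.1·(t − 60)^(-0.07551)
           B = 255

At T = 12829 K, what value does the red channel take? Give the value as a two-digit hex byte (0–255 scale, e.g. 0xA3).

t = 12829/100 = 128.29; the t > 66 branch applies.
R = 329.7·(128.29 − 60)^(-0.1332) = 329.7·68.29^(-0.1332) = 329.7·0.56972 = 187.838.
Rounded: 188; in hex, 0xBC.

0xBC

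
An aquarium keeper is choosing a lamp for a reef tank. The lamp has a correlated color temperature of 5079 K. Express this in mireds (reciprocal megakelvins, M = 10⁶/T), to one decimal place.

M = 10⁶ / 5079 = 196.889 → 196.9 mireds.

196.9 mireds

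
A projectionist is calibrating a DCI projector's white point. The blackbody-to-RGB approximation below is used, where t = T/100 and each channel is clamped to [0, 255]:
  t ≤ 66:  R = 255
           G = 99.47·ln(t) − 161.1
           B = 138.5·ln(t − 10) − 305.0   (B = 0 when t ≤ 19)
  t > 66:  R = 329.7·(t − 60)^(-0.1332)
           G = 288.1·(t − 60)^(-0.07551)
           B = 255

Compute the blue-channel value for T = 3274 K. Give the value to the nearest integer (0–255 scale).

t = 3274/100 = 32.74; the t ≤ 66 branch applies.
B = 138.5·ln(32.74 − 10) − 305.0 = 138.5·ln 22.74 − 305.0 = 138.5·3.1241 − 305.0 = 127.691.
Rounded: 128.

128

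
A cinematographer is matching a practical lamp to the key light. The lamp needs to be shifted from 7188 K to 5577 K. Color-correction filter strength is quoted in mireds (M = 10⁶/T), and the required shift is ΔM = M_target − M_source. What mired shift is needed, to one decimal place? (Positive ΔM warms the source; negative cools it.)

+40.2 mireds

M_source = 10⁶/7188 = 139.121; M_target = 10⁶/5577 = 179.308.
ΔM = 179.308 − 139.121 = 40.187 → +40.2 mireds, a warming shift.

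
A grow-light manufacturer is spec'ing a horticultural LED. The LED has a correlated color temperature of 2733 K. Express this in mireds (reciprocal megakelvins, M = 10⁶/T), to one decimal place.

M = 10⁶ / 2733 = 365.898 → 365.9 mireds.

365.9 mireds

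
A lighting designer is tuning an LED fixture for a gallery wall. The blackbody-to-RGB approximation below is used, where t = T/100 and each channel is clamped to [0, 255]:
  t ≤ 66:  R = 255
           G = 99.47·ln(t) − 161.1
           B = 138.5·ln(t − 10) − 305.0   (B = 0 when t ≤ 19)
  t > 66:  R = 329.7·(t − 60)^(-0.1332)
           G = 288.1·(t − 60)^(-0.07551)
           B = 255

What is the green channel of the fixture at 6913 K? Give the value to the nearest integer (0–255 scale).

244

t = 6913/100 = 69.13; the t > 66 branch applies.
G = 288.1·(69.13 − 60)^(-0.07551) = 288.1·9.13^(-0.07551) = 288.1·0.84620 = 243.791.
Rounded: 244.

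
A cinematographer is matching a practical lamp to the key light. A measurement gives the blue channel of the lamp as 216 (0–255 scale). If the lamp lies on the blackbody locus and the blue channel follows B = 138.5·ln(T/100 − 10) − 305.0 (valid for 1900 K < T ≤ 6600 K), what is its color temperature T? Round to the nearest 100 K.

ln(t − 10) = (216 + 305.0) / 138.5 = 3.7617.
t − 10 = e^3.7617 = 43.023, so t = 53.023.
T = 100·t = 5302 K → 5300 K to the nearest 100 K.

5300 K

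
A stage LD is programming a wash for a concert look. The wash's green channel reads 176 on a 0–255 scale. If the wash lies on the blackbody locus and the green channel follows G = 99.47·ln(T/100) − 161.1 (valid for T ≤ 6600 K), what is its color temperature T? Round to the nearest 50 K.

2950 K

ln t = (176 + 161.1) / 99.47 = 3.3890.
t = e^3.3890 = 29.635.
T = 100·t = 2964 K → 2950 K to the nearest 50 K.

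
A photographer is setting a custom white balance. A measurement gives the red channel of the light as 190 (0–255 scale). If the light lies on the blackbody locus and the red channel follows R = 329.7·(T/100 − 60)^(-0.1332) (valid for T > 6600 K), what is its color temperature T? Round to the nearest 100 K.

12300 K

(t − 60)^(-0.1332) = 190/329.7 = 0.57628.
t − 60 = 0.57628^(1/-0.1332) = 0.57628^(-7.508) = 62.667, so t = 122.667.
T = 100·t = 12267 K → 12300 K to the nearest 100 K.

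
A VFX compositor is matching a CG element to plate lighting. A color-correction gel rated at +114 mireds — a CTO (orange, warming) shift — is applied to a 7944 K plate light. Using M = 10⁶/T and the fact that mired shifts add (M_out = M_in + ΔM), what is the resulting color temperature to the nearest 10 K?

4170 K

M_in = 10⁶/7944 = 125.88 mireds.
M_out = 125.88 + (+114) = 239.88 mireds.
T_out = 10⁶/239.88 = 4168.7 K → 4170 K.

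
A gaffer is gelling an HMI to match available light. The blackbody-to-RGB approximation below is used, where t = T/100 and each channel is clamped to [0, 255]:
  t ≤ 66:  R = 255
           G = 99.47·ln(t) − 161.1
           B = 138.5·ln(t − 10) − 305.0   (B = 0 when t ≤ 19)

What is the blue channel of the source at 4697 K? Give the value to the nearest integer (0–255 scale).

195

t = 4697/100 = 46.97; the t ≤ 66 branch applies.
B = 138.5·ln(46.97 − 10) − 305.0 = 138.5·ln 36.97 − 305.0 = 138.5·3.6101 − 305.0 = 195.000.
Rounded: 195.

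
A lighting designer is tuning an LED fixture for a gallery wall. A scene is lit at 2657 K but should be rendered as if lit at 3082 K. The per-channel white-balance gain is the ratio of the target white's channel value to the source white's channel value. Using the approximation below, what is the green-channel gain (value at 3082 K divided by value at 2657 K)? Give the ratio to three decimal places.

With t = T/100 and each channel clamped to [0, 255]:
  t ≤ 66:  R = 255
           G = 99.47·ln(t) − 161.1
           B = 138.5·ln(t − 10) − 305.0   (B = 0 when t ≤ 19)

At 2657 K (t = 26.57):
  G = 99.47·ln 26.57 − 161.1 = 99.47·3.2798 − 161.1 = 165.140.
At 3082 K (t = 30.82):
  G = 99.47·ln 30.82 − 161.1 = 99.47·3.4282 − 161.1 = 179.899.
Gain = 179.899 / 165.140 = 1.0894 → 1.089.

1.089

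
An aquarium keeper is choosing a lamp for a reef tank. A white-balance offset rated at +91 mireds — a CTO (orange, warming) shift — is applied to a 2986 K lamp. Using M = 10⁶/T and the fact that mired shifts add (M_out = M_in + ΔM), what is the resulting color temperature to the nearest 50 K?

M_in = 10⁶/2986 = 334.90 mireds.
M_out = 334.90 + (+91) = 425.90 mireds.
T_out = 10⁶/425.90 = 2348.0 K → 2350 K.

2350 K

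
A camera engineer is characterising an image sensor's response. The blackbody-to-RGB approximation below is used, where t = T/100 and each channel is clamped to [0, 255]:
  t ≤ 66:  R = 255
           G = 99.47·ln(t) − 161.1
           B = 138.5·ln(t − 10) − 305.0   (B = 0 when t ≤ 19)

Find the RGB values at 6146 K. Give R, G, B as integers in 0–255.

t = 6146/100 = 61.46; the t ≤ 66 branch applies.
R = 255 by definition for t ≤ 66.
G = 99.47·ln 61.46 − 161.1 = 99.47·4.1184 − 161.1 = 248.556.
B = 138.5·ln(61.46 − 10) − 305.0 = 138.5·ln 51.46 − 305.0 = 138.5·3.9408 − 305.0 = 240.801.
Rounded: (255, 249, 241).

R=255, G=249, B=241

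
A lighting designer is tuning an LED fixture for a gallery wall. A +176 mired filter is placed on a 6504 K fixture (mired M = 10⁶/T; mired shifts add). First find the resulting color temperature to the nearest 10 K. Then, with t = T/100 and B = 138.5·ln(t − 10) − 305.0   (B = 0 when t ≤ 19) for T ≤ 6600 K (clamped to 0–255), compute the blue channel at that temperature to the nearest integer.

112

M_in = 10⁶/6504 = 153.75; M_out = 153.75 + (+176) = 329.75.
T_out = 10⁶/329.75 = 3032.6 K → 3030 K; t = 30.3.
B = 138.5·ln(30.3 − 10) − 305.0 = 138.5·ln 20.3 − 305.0 = 138.5·3.0106 − 305.0 = 111.971.
Rounded: 112.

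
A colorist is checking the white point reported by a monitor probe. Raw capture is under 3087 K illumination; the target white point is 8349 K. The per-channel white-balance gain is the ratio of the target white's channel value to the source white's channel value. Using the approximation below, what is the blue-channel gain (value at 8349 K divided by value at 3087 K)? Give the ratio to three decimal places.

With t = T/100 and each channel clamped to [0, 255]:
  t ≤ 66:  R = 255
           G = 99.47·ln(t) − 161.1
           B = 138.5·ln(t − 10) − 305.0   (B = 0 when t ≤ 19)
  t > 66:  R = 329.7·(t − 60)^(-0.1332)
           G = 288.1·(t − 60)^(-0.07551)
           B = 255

2.202

At 3087 K (t = 30.87):
  B = 138.5·ln(30.87 − 10) − 305.0 = 138.5·ln 20.87 − 305.0 = 138.5·3.0383 − 305.0 = 115.806.
At 8349 K (t = 83.49):
  B = 255 by definition for t > 66.
Gain = 255.000 / 115.806 = 2.2020 → 2.202.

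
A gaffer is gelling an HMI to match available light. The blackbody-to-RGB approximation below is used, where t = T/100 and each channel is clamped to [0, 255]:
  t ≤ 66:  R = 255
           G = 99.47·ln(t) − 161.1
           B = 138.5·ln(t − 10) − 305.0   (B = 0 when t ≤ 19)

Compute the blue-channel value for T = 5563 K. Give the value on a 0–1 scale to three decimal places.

0.879

t = 5563/100 = 55.63; the t ≤ 66 branch applies.
B = 138.5·ln(55.63 − 10) − 305.0 = 138.5·ln 45.63 − 305.0 = 138.5·3.8206 − 305.0 = 224.148.
On a 0–1 scale: 224.148/255 = 0.8790 → 0.879.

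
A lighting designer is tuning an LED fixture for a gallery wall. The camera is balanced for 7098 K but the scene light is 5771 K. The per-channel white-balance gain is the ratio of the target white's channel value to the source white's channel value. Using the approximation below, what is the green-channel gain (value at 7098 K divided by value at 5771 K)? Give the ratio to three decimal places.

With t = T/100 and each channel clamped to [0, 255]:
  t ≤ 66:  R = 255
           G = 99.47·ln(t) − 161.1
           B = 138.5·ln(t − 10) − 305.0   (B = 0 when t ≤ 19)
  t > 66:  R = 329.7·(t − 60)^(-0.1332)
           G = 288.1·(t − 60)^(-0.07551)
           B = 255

At 5771 K (t = 57.71):
  G = 99.47·ln 57.71 − 161.1 = 99.47·4.0554 − 161.1 = 242.294.
At 7098 K (t = 70.98):
  G = 288.1·(70.98 − 60)^(-0.07551) = 288.1·10.98^(-0.07551) = 288.1·0.83450 = 240.418.
Gain = 240.418 / 242.294 = 0.9923 → 0.992.

0.992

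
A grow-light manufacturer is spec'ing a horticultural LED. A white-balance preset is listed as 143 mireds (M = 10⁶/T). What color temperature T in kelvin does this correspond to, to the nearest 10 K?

T = 10⁶ / 143 = 6993.01 K → 6990 K.

6990 K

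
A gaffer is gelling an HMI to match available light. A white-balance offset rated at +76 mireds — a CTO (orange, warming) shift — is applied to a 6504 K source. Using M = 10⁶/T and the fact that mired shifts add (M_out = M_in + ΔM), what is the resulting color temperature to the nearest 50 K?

4350 K

M_in = 10⁶/6504 = 153.75 mireds.
M_out = 153.75 + (+76) = 229.75 mireds.
T_out = 10⁶/229.75 = 4352.5 K → 4350 K.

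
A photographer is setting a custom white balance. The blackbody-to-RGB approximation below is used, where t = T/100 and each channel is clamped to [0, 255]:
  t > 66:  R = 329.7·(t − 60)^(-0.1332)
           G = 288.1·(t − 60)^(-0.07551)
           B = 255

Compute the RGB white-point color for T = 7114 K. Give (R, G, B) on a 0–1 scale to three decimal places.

(0.938, 0.942, 1.000)

t = 7114/100 = 71.14; the t > 66 branch applies.
R = 329.7·(71.14 − 60)^(-0.1332) = 329.7·11.14^(-0.1332) = 329.7·0.72536 = 239.152.
G = 288.1·(71.14 − 60)^(-0.07551) = 288.1·11.14^(-0.07551) = 288.1·0.83358 = 240.156.
B = 255 by definition for t > 66.
Dividing each by 255: (0.9379, 0.9418, 1.0000) → (0.938, 0.942, 1.000).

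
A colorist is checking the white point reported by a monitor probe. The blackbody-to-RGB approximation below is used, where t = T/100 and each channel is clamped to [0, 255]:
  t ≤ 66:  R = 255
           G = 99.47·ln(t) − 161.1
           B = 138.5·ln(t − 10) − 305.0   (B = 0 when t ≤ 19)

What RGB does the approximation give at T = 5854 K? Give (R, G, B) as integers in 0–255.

t = 5854/100 = 58.54; the t ≤ 66 branch applies.
R = 255 by definition for t ≤ 66.
G = 99.47·ln 58.54 − 161.1 = 99.47·4.0697 − 161.1 = 243.714.
B = 138.5·ln(58.54 − 10) − 305.0 = 138.5·ln 48.54 − 305.0 = 138.5·3.8824 − 305.0 = 232.711.
Rounded: (255, 244, 233).

(255, 244, 233)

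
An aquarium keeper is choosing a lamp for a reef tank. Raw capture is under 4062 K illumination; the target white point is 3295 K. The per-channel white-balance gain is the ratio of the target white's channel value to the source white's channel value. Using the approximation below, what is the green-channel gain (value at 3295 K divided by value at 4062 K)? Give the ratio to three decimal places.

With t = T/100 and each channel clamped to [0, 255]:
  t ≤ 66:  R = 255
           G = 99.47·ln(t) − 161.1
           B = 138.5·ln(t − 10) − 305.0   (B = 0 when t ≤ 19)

At 4062 K (t = 40.62):
  G = 99.47·ln 40.62 − 161.1 = 99.47·3.7043 − 161.1 = 207.363.
At 3295 K (t = 32.95):
  G = 99.47·ln 32.95 − 161.1 = 99.47·3.4950 − 161.1 = 186.547.
Gain = 186.547 / 207.363 = 0.8996 → 0.900.

0.900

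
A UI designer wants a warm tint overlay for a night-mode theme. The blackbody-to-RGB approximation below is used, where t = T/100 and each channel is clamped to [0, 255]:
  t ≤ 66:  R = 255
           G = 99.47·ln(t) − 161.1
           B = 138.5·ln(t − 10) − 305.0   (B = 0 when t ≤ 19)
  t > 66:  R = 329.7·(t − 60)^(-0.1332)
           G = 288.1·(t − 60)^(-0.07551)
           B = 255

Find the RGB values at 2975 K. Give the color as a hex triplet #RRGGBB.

#FFB06C

t = 2975/100 = 29.75; the t ≤ 66 branch applies.
R = 255 by definition for t ≤ 66.
G = 99.47·ln 29.75 − 161.1 = 99.47·3.3928 − 161.1 = 176.385.
B = 138.5·ln(29.75 − 10) − 305.0 = 138.5·ln 19.75 − 305.0 = 138.5·2.9832 − 305.0 = 108.167.
Rounded: (255, 176, 108).
In hex: #FFB06C.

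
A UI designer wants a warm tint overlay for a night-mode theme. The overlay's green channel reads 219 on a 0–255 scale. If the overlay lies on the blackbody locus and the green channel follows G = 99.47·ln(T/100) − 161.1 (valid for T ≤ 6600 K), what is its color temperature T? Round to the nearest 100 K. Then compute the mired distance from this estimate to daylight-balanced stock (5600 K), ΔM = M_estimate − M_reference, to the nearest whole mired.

+39 mireds

ln t = (219 + 161.1) / 99.47 = 3.8213.
t = e^3.8213 = 45.661.
T = 100·t = 4566 K → 4600 K to the nearest 100 K.
M_estimate = 10⁶/4600 = 217.39; M_reference = 10⁶/5600 = 178.57.
ΔM = 217.39 − 178.57 = 38.82 → +39 mireds.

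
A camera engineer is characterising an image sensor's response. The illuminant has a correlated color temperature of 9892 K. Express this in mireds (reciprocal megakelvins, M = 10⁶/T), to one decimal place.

101.1 mireds

M = 10⁶ / 9892 = 101.092 → 101.1 mireds.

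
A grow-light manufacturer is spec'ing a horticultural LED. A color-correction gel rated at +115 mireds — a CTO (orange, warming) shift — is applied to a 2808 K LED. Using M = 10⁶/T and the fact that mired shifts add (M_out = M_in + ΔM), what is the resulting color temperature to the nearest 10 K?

M_in = 10⁶/2808 = 356.13 mireds.
M_out = 356.13 + (+115) = 471.13 mireds.
T_out = 10⁶/471.13 = 2122.6 K → 2120 K.

2120 K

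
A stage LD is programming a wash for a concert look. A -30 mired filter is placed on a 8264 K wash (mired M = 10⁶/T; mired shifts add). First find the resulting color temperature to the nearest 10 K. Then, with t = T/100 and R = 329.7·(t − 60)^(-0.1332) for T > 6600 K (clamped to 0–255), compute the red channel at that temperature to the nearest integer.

M_in = 10⁶/8264 = 121.01; M_out = 121.01 + (-30) = 91.01.
T_out = 10⁶/91.01 = 10988.2 K → 10990 K; t = 109.9.
R = 329.7·(109.9 − 60)^(-0.1332) = 329.7·49.9^(-0.1332) = 329.7·0.59404 = 195.854.
Rounded: 196.

196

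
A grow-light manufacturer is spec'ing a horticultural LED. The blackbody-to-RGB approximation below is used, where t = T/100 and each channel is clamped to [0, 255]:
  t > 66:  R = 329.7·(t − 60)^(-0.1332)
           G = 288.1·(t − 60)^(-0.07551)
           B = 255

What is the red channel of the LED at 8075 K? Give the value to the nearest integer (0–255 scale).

220

t = 8075/100 = 80.75; the t > 66 branch applies.
R = 329.7·(80.75 − 60)^(-0.1332) = 329.7·20.75^(-0.1332) = 329.7·0.66769 = 220.137.
Rounded: 220.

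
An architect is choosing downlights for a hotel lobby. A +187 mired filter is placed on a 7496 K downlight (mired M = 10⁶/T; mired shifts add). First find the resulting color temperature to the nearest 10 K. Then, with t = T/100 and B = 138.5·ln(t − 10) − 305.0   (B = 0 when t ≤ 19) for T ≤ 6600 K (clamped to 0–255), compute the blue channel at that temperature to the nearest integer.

118

M_in = 10⁶/7496 = 133.40; M_out = 133.40 + (+187) = 320.40.
T_out = 10⁶/320.40 = 3121.1 K → 3120 K; t = 31.2.
B = 138.5·ln(31.2 − 10) − 305.0 = 138.5·ln 21.2 − 305.0 = 138.5·3.0540 − 305.0 = 117.979.
Rounded: 118.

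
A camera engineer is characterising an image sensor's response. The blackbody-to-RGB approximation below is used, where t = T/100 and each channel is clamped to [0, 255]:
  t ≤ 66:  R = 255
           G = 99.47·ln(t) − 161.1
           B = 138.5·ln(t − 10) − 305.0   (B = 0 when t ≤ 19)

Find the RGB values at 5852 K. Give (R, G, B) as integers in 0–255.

t = 5852/100 = 58.52; the t ≤ 66 branch applies.
R = 255 by definition for t ≤ 66.
G = 99.47·ln 58.52 − 161.1 = 99.47·4.0694 − 161.1 = 243.680.
B = 138.5·ln(58.52 − 10) − 305.0 = 138.5·ln 48.52 − 305.0 = 138.5·3.8820 − 305.0 = 232.654.
Rounded: (255, 244, 233).

(255, 244, 233)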